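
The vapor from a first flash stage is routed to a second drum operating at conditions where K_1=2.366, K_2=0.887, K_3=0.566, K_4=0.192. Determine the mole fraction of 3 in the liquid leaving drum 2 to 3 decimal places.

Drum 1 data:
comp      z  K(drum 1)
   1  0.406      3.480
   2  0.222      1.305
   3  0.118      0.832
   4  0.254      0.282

Drum 1:
Rachford–Rice: g(ψ₁) = Σ zᵢ(Kᵢ−1)/(1+ψ₁(Kᵢ−1)) = 0.
Check two-phase: ΣzᵢKᵢ = 1.872 > 1 and Σzᵢ/Kᵢ = 1.329 > 1, so g(0) = 0.872 > 0 and g(1) = -0.329 < 0.
Iterate (Newton) starting at ψ₁ = 0.58:
  ψ₁ = 0.580: g = 0.1360, g' = -0.823 → ψ₁ = 0.745
  ψ₁ = 0.745: g = -0.0061, g' = -0.932 → ψ₁ = 0.739
Converged at ψ₁ = 0.739.
Drum-1 compositions:
  1: x = 0.143, y = 0.499
  2: x = 0.181, y = 0.236
  3: x = 0.135, y = 0.112
  4: x = 0.541, y = 0.152
Drum-2 feed = drum-1 vapor: z₂ = (0.4990, 0.2365, 0.1121, 0.1525).
Drum 2:
Material balance + equilibrium reduce to Σ zᵢ(Kᵢ−1)/(1+ψ₂(Kᵢ−1)) = 0.
Feasibility: ΣzᵢKᵢ = 1.483, Σzᵢ/Kᵢ = 1.470 — both > 1, two phases present.
Iterate (Newton) starting at ψ₂ = 0.39:
  ψ₂ = 0.390: g = 0.1783, g' = -0.642 → ψ₂ = 0.668
  ψ₂ = 0.668: g = -0.0083, g' = -0.769 → ψ₂ = 0.657
Converged at ψ₂ = 0.657.
  1: x = 0.263, y = 0.622
  2: x = 0.255, y = 0.227
  3: x = 0.157, y = 0.089
  4: x = 0.325, y = 0.062

x_3 (drum 2) = 0.157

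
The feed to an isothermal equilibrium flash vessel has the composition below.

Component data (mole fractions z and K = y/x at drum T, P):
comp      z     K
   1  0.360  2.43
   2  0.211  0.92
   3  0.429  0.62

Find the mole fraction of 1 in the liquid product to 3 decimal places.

Let β = V/F and solve Σ zᵢ(Kᵢ−1)/(1+β(Kᵢ−1)) = 0.
Feasibility: ΣzᵢKᵢ = 1.335, Σzᵢ/Kᵢ = 1.069 — both > 1, two phases present.
Newton iteration, β⁰ = 0.5:
  β = 0.500: g = 0.0813, g' = -0.346 → β = 0.735
  β = 0.735: g = 0.0069, g' = -0.296 → β = 0.758
Converged at β = 0.758.
Compositions from xᵢ = zᵢ/(1+β(Kᵢ−1)), yᵢ = Kᵢxᵢ:
  1: x = 0.173, y = 0.420
  2: x = 0.225, y = 0.207
  3: x = 0.603, y = 0.374

x_1 = 0.173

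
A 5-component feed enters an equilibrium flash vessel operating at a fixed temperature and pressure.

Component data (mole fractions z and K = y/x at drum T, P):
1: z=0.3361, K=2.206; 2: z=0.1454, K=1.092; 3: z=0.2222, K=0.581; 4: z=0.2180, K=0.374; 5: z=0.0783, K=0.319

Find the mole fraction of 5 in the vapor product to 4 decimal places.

Material balance + equilibrium reduce to Σ zᵢ(Kᵢ−1)/(1+V/F(Kᵢ−1)) = 0.
Feasibility: ΣzᵢKᵢ = 1.1358, Σzᵢ/Kᵢ = 1.4963 — both > 1, two phases present.
Newton–Raphson from V/F = 0.5:
  V/F = 0.5000: g = -0.13162, g' = -0.5183 → V/F = 0.2460
  V/F = 0.2460: g = -0.00351, g' = -0.5122 → V/F = 0.2392
Converged at V/F = 0.2392.
Compositions from xᵢ = zᵢ/(1+V/F(Kᵢ−1)), yᵢ = Kᵢxᵢ:
  1: x = 0.2608, y = 0.5754
  2: x = 0.1423, y = 0.1554
  3: x = 0.2470, y = 0.1435
  4: x = 0.2564, y = 0.0959
  5: x = 0.0935, y = 0.0298

y_5 = 0.0298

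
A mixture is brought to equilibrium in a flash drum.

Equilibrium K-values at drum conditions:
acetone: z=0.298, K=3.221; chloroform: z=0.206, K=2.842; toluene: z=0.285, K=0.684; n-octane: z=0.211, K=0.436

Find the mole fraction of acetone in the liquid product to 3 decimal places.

x_acetone = 0.100

Material balance + equilibrium reduce to Σ zᵢ(Kᵢ−1)/(1+β(Kᵢ−1)) = 0.
g(0) = ΣzᵢKᵢ − 1 = 0.832 and g(1) = 1 − Σzᵢ/Kᵢ = -0.066, so a root lies in (0, 1).
Newton–Raphson from β = 0.5:
  β = 0.500: g = 0.2384, g' = -0.690 → β = 0.846
  β = 0.846: g = 0.0279, g' = -0.583 → β = 0.894
  β = 0.894: g = -0.0002, g' = -0.593 → β = 0.893
Converged at β = 0.893.
Compositions from xᵢ = zᵢ/(1+β(Kᵢ−1)), yᵢ = Kᵢxᵢ:
  acetone: x = 0.100, y = 0.322
  chloroform: x = 0.078, y = 0.221
  toluene: x = 0.397, y = 0.272
  n-octane: x = 0.425, y = 0.185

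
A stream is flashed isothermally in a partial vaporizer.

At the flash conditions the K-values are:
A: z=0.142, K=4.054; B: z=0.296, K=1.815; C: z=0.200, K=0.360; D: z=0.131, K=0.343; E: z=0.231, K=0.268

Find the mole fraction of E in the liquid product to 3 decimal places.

Newton iteration, ψ⁰ = 0.44:
  ψ = 0.440: g = -0.1861, g' = -0.888 → ψ = 0.230
  ψ = 0.230: g = 0.0027, g' = -0.966 → ψ = 0.233
Converged at ψ = 0.233.
Compositions from xᵢ = zᵢ/(1+ψ(Kᵢ−1)), yᵢ = Kᵢxᵢ:
  A: x = 0.083, y = 0.336
  B: x = 0.249, y = 0.451
  C: x = 0.235, y = 0.085
  D: x = 0.155, y = 0.053
  E: x = 0.279, y = 0.075

x_E = 0.279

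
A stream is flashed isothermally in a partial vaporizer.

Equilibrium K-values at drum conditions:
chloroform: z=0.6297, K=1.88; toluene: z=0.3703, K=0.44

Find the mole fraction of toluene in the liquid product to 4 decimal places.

x_toluene = 0.6111

Rachford–Rice: g(β) = Σ zᵢ(Kᵢ−1)/(1+β(Kᵢ−1)) = 0.
Feasibility: ΣzᵢKᵢ = 1.3468, Σzᵢ/Kᵢ = 1.1765 — both > 1, two phases present.
Binary case is linear: z₁(K₁−1)(1+β(K₂−1)) + z₂(K₂−1)(1+β(K₁−1)) = 0
⇒ β = [z₁(K₁−1)+z₂(K₂−1)] / [−(K₁−1)(K₂−1)] = 0.34677/0.49280 = 0.7037
Compositions from xᵢ = zᵢ/(1+β(Kᵢ−1)), yᵢ = Kᵢxᵢ:
  chloroform: x = 0.3889, y = 0.7311
  toluene: x = 0.6111, y = 0.2689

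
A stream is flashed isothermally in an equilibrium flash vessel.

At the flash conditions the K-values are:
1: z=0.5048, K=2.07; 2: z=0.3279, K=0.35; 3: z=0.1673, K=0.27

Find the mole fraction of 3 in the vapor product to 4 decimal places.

y_3 = 0.0569

Rachford–Rice: g(ψ) = Σ zᵢ(Kᵢ−1)/(1+ψ(Kᵢ−1)) = 0.
g(0) = ΣzᵢKᵢ − 1 = 0.2049 and g(1) = 1 − Σzᵢ/Kᵢ = -0.8004, so a root lies in (0, 1).
Newton–Raphson from ψ = 0.46:
  ψ = 0.4600: g = -0.12595, g' = -0.7436 → ψ = 0.2906
  ψ = 0.2906: g = -0.00578, g' = -0.6905 → ψ = 0.2823
Converged at ψ = 0.2823.
Compositions from xᵢ = zᵢ/(1+ψ(Kᵢ−1)), yᵢ = Kᵢxᵢ:
  1: x = 0.3877, y = 0.8026
  2: x = 0.4016, y = 0.1406
  3: x = 0.2107, y = 0.0569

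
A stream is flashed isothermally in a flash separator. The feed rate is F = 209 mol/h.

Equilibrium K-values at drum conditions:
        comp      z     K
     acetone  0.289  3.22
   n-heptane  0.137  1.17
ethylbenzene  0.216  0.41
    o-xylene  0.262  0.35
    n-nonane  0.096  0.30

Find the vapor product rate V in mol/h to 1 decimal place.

V = 52.4 mol/h

Let β = V/F and solve Σ zᵢ(Kᵢ−1)/(1+β(Kᵢ−1)) = 0.
g(0) = ΣzᵢKᵢ − 1 = 0.300 and g(1) = 1 − Σzᵢ/Kᵢ = -0.802, so a root lies in (0, 1).
Newton iteration, β⁰ = 0.5:
  β = 0.500: g = -0.2109, g' = -0.829 → β = 0.246
  β = 0.246: g = 0.0048, g' = -0.928 → β = 0.251
Converged at β = 0.251.
Then V = β·F = 0.2507·209 = 52.4 mol/h and L = F − V = 156.6 mol/h.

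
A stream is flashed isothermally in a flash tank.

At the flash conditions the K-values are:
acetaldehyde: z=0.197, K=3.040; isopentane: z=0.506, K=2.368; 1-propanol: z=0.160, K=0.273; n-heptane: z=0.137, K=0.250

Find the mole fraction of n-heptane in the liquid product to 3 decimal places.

Newton iteration, V/F⁰ = 0.5:
  V/F = 0.500: g = 0.2629, g' = -0.941 → V/F = 0.779
  V/F = 0.779: g = -0.0255, g' = -1.241 → V/F = 0.759
  V/F = 0.759: g = -0.0005, g' = -1.190 → V/F = 0.758
Converged at V/F = 0.758.
Compositions from xᵢ = zᵢ/(1+V/F(Kᵢ−1)), yᵢ = Kᵢxᵢ:
  acetaldehyde: x = 0.077, y = 0.235
  isopentane: x = 0.248, y = 0.588
  1-propanol: x = 0.357, y = 0.097
  n-heptane: x = 0.318, y = 0.079

x_n-heptane = 0.318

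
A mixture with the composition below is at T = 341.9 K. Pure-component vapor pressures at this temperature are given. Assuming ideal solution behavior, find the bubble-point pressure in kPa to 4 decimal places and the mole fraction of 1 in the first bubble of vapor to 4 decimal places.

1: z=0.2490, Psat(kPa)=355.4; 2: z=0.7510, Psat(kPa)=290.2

Pbub = 306.4348 kPa, y_1 = 0.2888

At the bubble point ψ → 0, so ΣzᵢKᵢ = 1 with Kᵢ = Pᵢˢᵃᵗ/P ⇒ P = ΣzᵢPᵢˢᵃᵗ.
P = 0.2490·355.4 + 0.7510·290.2 = 306.4348 kPa
yᵢ = zᵢPᵢˢᵃᵗ/P ⇒ y_1 = 0.2490·355.4/306.4348 = 0.2888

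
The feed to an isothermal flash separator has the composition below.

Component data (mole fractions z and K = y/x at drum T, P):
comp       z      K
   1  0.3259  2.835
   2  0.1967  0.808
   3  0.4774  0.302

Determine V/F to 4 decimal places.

Rachford–Rice: g(V/F) = Σ zᵢ(Kᵢ−1)/(1+V/F(Kᵢ−1)) = 0.
Feasibility: ΣzᵢKᵢ = 1.2270, Σzᵢ/Kᵢ = 1.9392 — both > 1, two phases present.
Iterate (Newton) starting at V/F = 0.5:
  V/F = 0.5000: g = -0.24177, g' = -0.8562 → V/F = 0.2176
  V/F = 0.2176: g = -0.00495, g' = -0.8917 → V/F = 0.2121
Converged at V/F = 0.2121.

V/F = 0.2121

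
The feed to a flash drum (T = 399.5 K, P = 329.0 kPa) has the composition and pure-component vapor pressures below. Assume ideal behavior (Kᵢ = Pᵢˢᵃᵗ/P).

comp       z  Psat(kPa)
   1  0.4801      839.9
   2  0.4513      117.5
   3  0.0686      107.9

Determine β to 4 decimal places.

Raoult's law: Kᵢ = Pᵢˢᵃᵗ/P = Pᵢˢᵃᵗ/329.0.
  K_1 = 839.9/329.0 = 2.552888, K_2 = 117.5/329.0 = 0.357143, K_3 = 107.9/329.0 = 0.327964
Iterate (Newton) starting at β = 0.5:
  β = 0.5000: g = -0.07730, g' = -0.8422 → β = 0.4082
  β = 0.4082: g = -0.00058, g' = -0.8353 → β = 0.4075
Converged at β = 0.4075.

β = 0.4075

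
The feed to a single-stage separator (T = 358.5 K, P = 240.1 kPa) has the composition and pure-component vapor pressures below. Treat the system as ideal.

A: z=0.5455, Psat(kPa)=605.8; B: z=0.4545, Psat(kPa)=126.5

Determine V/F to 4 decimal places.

V/F = 0.8545

Raoult's law: Kᵢ = Pᵢˢᵃᵗ/P = Pᵢˢᵃᵗ/240.1.
  K_A = 605.8/240.1 = 2.523115, K_B = 126.5/240.1 = 0.526864
Rachford–Rice: g(V/F) = Σ zᵢ(Kᵢ−1)/(1+V/F(Kᵢ−1)) = 0.
Feasibility: ΣzᵢKᵢ = 1.6158, Σzᵢ/Kᵢ = 1.0789 — both > 1, two phases present.
Binary case is linear: z₁(K₁−1)(1+V/F(K₂−1)) + z₂(K₂−1)(1+V/F(K₁−1)) = 0
⇒ V/F = [z₁(K₁−1)+z₂(K₂−1)] / [−(K₁−1)(K₂−1)] = 0.61582/0.72064 = 0.8545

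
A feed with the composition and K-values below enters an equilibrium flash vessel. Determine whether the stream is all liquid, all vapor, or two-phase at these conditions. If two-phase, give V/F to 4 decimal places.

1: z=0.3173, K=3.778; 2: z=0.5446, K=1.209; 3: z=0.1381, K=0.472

all vapor

ΣzᵢKᵢ = 1.9224; Σzᵢ/Kᵢ = 0.8270.
Since Σzᵢ/Kᵢ < 1 the mixture is above its dew point — single vapor phase.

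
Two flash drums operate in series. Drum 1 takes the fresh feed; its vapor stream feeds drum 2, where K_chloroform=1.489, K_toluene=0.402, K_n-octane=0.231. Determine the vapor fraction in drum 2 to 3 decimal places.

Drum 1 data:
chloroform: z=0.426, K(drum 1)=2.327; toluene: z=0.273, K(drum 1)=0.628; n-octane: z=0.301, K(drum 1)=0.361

Drum 1:
Material balance + equilibrium reduce to Σ zᵢ(Kᵢ−1)/(1+ψ₁(Kᵢ−1)) = 0.
Check two-phase: ΣzᵢKᵢ = 1.271 > 1 and Σzᵢ/Kᵢ = 1.452 > 1, so g(0) = 0.271 > 0 and g(1) = -0.452 < 0.
Newton–Raphson from ψ₁ = 0.51:
  ψ₁ = 0.510: g = -0.0735, g' = -0.595 → ψ₁ = 0.386
Converged at ψ₁ = 0.386.
Drum-1 compositions:
  chloroform: x = 0.282, y = 0.656
  toluene: x = 0.319, y = 0.200
  n-octane: x = 0.400, y = 0.144
Drum-2 feed = drum-1 vapor: z₂ = (0.6556, 0.2002, 0.1442).
Drum 2:
Newton iteration, ψ₂⁰ = 0.58:
  ψ₂ = 0.580: g = -0.1337, g' = -0.541 → ψ₂ = 0.333
  ψ₂ = 0.333: g = -0.0228, g' = -0.382 → ψ₂ = 0.273
  ψ₂ = 0.273: g = -0.0006, g' = -0.361 → ψ₂ = 0.271
Converged at ψ₂ = 0.271.
  chloroform: x = 0.579, y = 0.862
  toluene: x = 0.239, y = 0.096
  n-octane: x = 0.182, y = 0.042

V/F (drum 2) = 0.271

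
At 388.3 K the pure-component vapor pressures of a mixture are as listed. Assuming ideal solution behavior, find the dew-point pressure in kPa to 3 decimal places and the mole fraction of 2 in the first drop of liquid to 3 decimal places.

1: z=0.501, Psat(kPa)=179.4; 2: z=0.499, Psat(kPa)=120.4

At the dew point ψ → 1, so Σzᵢ/Kᵢ = 1 with Kᵢ = Pᵢˢᵃᵗ/P ⇒ 1/P = Σzᵢ/Pᵢˢᵃᵗ.
1/P = 0.501/179.4 + 0.499/120.4 = 0.006937 ⇒ P = 144.151 kPa
xᵢ = zᵢP/Pᵢˢᵃᵗ ⇒ x_2 = 0.499·144.151/120.4 = 0.597

Pdew = 144.151 kPa, x_2 = 0.597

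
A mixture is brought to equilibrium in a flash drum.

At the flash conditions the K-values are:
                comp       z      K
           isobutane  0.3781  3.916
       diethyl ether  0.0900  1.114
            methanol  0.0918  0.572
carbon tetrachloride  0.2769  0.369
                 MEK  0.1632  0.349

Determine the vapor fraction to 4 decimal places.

ψ = 0.4953

Rachford–Rice: g(ψ) = Σ zᵢ(Kᵢ−1)/(1+ψ(Kᵢ−1)) = 0.
Feasibility: ΣzᵢKᵢ = 1.7925, Σzᵢ/Kᵢ = 1.5559 — both > 1, two phases present.
Iterate (Newton) starting at ψ = 0.36:
  ψ = 0.3600: g = 0.13645, g' = -1.0924 → ψ = 0.4849
  ψ = 0.4849: g = 0.00986, g' = -0.9561 → ψ = 0.4952
  ψ = 0.4952: g = 0.00003, g' = -0.9502 → ψ = 0.4953
Converged at ψ = 0.4953.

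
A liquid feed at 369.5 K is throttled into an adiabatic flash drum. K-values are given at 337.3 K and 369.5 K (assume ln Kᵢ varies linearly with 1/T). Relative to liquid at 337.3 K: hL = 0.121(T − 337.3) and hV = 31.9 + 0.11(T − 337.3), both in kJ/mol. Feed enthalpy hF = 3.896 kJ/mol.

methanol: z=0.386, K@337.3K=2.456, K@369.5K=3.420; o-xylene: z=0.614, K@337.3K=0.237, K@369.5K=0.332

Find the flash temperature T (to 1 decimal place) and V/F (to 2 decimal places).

Adiabatic flash: solve Rachford–Rice at each trial T, then check hF = ψ·hV(T) + (1−ψ)·hL(T).
  T = 337.3 K: K = (2.456, 0.237), RR gives ψ = 0.084, H_out = 2.686 kJ/mol
  T = 369.5 K: K = (3.420, 0.332), RR gives ψ = 0.324, H_out = 14.121 kJ/mol
  T = 353.4 K: K = (2.920, 0.283), RR gives ψ = 0.218, H_out = 8.874 kJ/mol
  T = 345.4 K: K = (2.685, 0.260), RR gives ψ = 0.157, H_out = 5.970 kJ/mol
  T = 341.4 K: K = (2.571, 0.248), RR gives ψ = 0.123, H_out = 4.400 kJ/mol
  T = 339.4 K: K = (2.514, 0.243), RR gives ψ = 0.104, H_out = 3.579 kJ/mol
Linear interpolation between T = 339.4 (H_out = 3.579) and T = 341.4 (H_out = 4.400) on hF = 3.896 gives T ≈ 340.2 K, at which ψ = 0.11.

T = 340.2 K, V/F = 0.11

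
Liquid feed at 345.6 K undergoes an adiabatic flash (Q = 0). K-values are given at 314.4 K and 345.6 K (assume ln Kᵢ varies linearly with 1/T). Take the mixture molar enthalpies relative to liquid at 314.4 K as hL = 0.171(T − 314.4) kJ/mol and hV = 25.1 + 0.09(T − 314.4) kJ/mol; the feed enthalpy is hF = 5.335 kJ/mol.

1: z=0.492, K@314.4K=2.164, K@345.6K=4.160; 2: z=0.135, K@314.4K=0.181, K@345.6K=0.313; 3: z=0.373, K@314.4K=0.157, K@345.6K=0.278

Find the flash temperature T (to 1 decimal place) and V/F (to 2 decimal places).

Adiabatic flash: solve Rachford–Rice at each trial T, then check hF = ψ·hV(T) + (1−ψ)·hL(T).
  T = 314.4 K: K = (2.164, 0.181, 0.157), RR gives ψ = 0.152, H_out = 3.806 kJ/mol
  T = 345.6 K: K = (4.160, 0.313, 0.278), RR gives ψ = 0.529, H_out = 17.285 kJ/mol
  T = 330.0 K: K = (3.047, 0.241, 0.212), RR gives ψ = 0.382, H_out = 11.777 kJ/mol
  T = 322.2 K: K = (2.579, 0.210, 0.183), RR gives ψ = 0.286, H_out = 8.322 kJ/mol
  T = 318.3 K: K = (2.365, 0.195, 0.170), RR gives ψ = 0.225, H_out = 6.246 kJ/mol
  T = 316.4 K: K = (2.265, 0.188, 0.163), RR gives ψ = 0.191, H_out = 5.111 kJ/mol
Linear interpolation between T = 316.4 (H_out = 5.111) and T = 318.3 (H_out = 6.246) on hF = 5.335 gives T ≈ 316.8 K, at which ψ = 0.20.

T = 316.8 K, V/F = 0.20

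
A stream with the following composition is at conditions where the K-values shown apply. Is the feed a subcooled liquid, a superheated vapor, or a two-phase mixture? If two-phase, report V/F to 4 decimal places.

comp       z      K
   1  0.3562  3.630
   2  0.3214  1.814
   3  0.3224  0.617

ΣzᵢKᵢ = 2.0749; Σzᵢ/Kᵢ = 0.7978.
Since Σzᵢ/Kᵢ < 1 the mixture is above its dew point — single vapor phase.

superheated vapor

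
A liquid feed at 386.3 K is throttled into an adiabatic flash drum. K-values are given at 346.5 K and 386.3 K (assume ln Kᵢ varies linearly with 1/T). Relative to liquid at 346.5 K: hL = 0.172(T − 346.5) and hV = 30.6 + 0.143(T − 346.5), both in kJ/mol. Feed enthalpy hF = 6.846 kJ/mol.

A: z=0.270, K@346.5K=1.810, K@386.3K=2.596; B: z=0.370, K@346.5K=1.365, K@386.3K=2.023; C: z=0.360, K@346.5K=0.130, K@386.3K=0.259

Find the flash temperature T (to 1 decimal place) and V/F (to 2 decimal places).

Adiabatic flash: solve Rachford–Rice at each trial T, then check hF = ψ·hV(T) + (1−ψ)·hL(T).
  T = 346.5 K: K = (1.810, 1.365, 0.130), RR gives ψ = 0.080, H_out = 2.447 kJ/mol
  T = 386.3 K: K = (2.596, 2.023, 0.259), RR gives ψ = 0.573, H_out = 23.721 kJ/mol
  T = 366.4 K: K = (2.189, 1.680, 0.187), RR gives ψ = 0.377, H_out = 14.733 kJ/mol
  T = 356.4 K: K = (1.995, 1.518, 0.157), RR gives ψ = 0.250, H_out = 9.278 kJ/mol
  T = 351.4 K: K = (1.901, 1.440, 0.143), RR gives ψ = 0.172, H_out = 6.070 kJ/mol
  T = 353.9 K: K = (1.947, 1.478, 0.150), RR gives ψ = 0.212, H_out = 7.726 kJ/mol
  T = 352.6 K: K = (1.923, 1.458, 0.146), RR gives ψ = 0.192, H_out = 6.879 kJ/mol
Linear interpolation between T = 351.4 (H_out = 6.070) and T = 352.6 (H_out = 6.879) on hF = 6.846 gives T ≈ 352.6 K, at which ψ = 0.19.

T = 352.6 K, V/F = 0.19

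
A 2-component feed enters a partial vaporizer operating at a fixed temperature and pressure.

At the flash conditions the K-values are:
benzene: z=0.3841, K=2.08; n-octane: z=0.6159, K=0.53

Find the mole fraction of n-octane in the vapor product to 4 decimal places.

Iterate (Newton) starting at β = 0.5:
  β = 0.5000: g = -0.10903, g' = -0.4214 → β = 0.2413
  β = 0.2413: g = 0.00258, g' = -0.4550 → β = 0.2469
  β = 0.2469: g = 0.00000, g' = -0.4533 → β = 0.2470
Converged at β = 0.2470.
Compositions from xᵢ = zᵢ/(1+β(Kᵢ−1)), yᵢ = Kᵢxᵢ:
  benzene: x = 0.3032, y = 0.6307
  n-octane: x = 0.6968, y = 0.3693

y_n-octane = 0.3693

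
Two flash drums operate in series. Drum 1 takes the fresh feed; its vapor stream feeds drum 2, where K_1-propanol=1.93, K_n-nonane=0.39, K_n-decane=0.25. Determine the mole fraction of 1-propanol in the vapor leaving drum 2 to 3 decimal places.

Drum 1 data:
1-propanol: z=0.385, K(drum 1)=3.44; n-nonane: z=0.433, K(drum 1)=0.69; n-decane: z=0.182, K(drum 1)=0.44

Drum 1:
Let ψ₁ = V/F and solve Σ zᵢ(Kᵢ−1)/(1+ψ₁(Kᵢ−1)) = 0.
Check two-phase: ΣzᵢKᵢ = 1.703 > 1 and Σzᵢ/Kᵢ = 1.153 > 1, so g(0) = 0.703 > 0 and g(1) = -0.153 < 0.
Newton–Raphson from ψ₁ = 0.52:
  ψ₁ = 0.520: g = 0.1102, g' = -0.618 → ψ₁ = 0.698
  ψ₁ = 0.698: g = 0.0087, g' = -0.535 → ψ₁ = 0.715
Converged at ψ₁ = 0.715.
Drum-1 compositions:
  1-propanol: x = 0.140, y = 0.483
  n-nonane: x = 0.556, y = 0.384
  n-decane: x = 0.303, y = 0.134
Drum-2 feed = drum-1 vapor: z₂ = (0.4827, 0.3838, 0.1335).
Drum 2:
Let ψ₂ = V/F and solve Σ zᵢ(Kᵢ−1)/(1+ψ₂(Kᵢ−1)) = 0.
Check two-phase: ΣzᵢKᵢ = 1.115 > 1 and Σzᵢ/Kᵢ = 1.768 > 1, so g(0) = 0.115 > 0 and g(1) = -0.768 < 0.
Iterate (Newton) starting at ψ₂ = 0.5:
  ψ₂ = 0.500: g = -0.1907, g' = -0.682 → ψ₂ = 0.221
  ψ₂ = 0.221: g = -0.0180, g' = -0.586 → ψ₂ = 0.190
Converged at ψ₂ = 0.190.
  1-propanol: x = 0.410, y = 0.792
  n-nonane: x = 0.434, y = 0.169
  n-decane: x = 0.156, y = 0.039

y_1-propanol (drum 2) = 0.792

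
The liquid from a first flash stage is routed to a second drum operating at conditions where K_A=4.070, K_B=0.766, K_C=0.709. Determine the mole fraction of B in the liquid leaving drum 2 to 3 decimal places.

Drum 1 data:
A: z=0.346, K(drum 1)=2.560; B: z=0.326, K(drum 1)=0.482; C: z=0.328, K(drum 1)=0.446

Drum 1:
Newton–Raphson from ψ₁ = 0.63:
  ψ₁ = 0.630: g = -0.2576, g' = -0.644 → ψ₁ = 0.230
  ψ₁ = 0.230: g = -0.0029, g' = -0.701 → ψ₁ = 0.226
Converged at ψ₁ = 0.226.
Drum-1 compositions:
  A: x = 0.256, y = 0.655
  B: x = 0.369, y = 0.178
  C: x = 0.375, y = 0.167
Drum-2 feed = drum-1 liquid: z₂ = (0.2558, 0.3693, 0.3750).
Drum 2:
Let ψ₂ = V/F and solve Σ zᵢ(Kᵢ−1)/(1+ψ₂(Kᵢ−1)) = 0.
Check two-phase: ΣzᵢKᵢ = 1.590 > 1 and Σzᵢ/Kᵢ = 1.074 > 1, so g(0) = 0.590 > 0 and g(1) = -0.074 < 0.
Newton–Raphson from ψ₂ = 0.5:
  ψ₂ = 0.500: g = 0.0842, g' = -0.445 → ψ₂ = 0.689
  ψ₂ = 0.689: g = 0.0124, g' = -0.327 → ψ₂ = 0.727
  ψ₂ = 0.727: g = 0.0003, g' = -0.311 → ψ₂ = 0.728
Converged at ψ₂ = 0.728.
  A: x = 0.079, y = 0.322
  B: x = 0.445, y = 0.341
  C: x = 0.476, y = 0.337

x_B (drum 2) = 0.445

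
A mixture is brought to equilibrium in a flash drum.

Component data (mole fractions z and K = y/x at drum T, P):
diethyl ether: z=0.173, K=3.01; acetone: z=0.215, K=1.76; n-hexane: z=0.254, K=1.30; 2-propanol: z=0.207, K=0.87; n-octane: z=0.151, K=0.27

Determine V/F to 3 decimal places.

Newton–Raphson from V/F = 0.43:
  V/F = 0.430: g = 0.1880, g' = -0.464 → V/F = 0.835
  V/F = 0.835: g = -0.0216, g' = -0.690 → V/F = 0.803
  V/F = 0.803: g = -0.0008, g' = -0.640 → V/F = 0.802
Converged at V/F = 0.802.

V/F = 0.802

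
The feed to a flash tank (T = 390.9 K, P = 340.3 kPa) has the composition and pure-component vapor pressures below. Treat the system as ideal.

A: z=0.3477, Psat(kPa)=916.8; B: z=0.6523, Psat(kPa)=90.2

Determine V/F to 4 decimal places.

V/F = 0.0881

Raoult's law: Kᵢ = Pᵢˢᵃᵗ/P = Pᵢˢᵃᵗ/340.3.
  K_A = 916.8/340.3 = 2.694093, K_B = 90.2/340.3 = 0.265060
Binary case is linear: z₁(K₁−1)(1+V/F(K₂−1)) + z₂(K₂−1)(1+V/F(K₁−1)) = 0
⇒ V/F = [z₁(K₁−1)+z₂(K₂−1)] / [−(K₁−1)(K₂−1)] = 0.10964/1.24506 = 0.0881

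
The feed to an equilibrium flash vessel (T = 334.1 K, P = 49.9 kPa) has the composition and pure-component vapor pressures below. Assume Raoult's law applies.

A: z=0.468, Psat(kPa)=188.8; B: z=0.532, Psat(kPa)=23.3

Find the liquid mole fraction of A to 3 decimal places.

x_A = 0.161

Raoult's law: Kᵢ = Pᵢˢᵃᵗ/P = Pᵢˢᵃᵗ/49.9.
  K_A = 188.8/49.9 = 3.78357, K_B = 23.3/49.9 = 0.46693
Rachford–Rice: g(ψ) = Σ zᵢ(Kᵢ−1)/(1+ψ(Kᵢ−1)) = 0.
Check two-phase: ΣzᵢKᵢ = 2.019 > 1 and Σzᵢ/Kᵢ = 1.263 > 1, so g(0) = 1.019 > 0 and g(1) = -0.263 < 0.
Newton iteration, ψ⁰ = 0.48:
  ψ = 0.480: g = 0.1765, g' = -0.937 → ψ = 0.668
  ψ = 0.668: g = 0.0149, g' = -0.808 → ψ = 0.687
Converged at ψ = 0.687.
Compositions from xᵢ = zᵢ/(1+ψ(Kᵢ−1)), yᵢ = Kᵢxᵢ:
  A: x = 0.161, y = 0.608
  B: x = 0.839, y = 0.392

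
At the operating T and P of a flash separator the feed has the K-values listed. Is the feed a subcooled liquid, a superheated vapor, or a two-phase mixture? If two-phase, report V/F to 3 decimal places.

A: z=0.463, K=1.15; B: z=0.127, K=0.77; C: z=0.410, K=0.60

subcooled liquid

ΣzᵢKᵢ = 0.876; Σzᵢ/Kᵢ = 1.251.
Since ΣzᵢKᵢ < 1 the mixture is below its bubble point — single liquid phase.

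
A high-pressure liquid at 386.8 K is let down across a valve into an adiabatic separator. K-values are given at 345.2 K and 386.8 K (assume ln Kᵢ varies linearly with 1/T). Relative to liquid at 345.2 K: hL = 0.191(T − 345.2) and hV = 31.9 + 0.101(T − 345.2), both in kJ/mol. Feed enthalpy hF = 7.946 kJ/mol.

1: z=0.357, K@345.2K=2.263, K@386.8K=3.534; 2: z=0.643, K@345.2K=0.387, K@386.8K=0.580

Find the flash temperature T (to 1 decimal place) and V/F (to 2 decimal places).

Adiabatic flash: solve Rachford–Rice at each trial T, then check hF = ψ·hV(T) + (1−ψ)·hL(T).
  T = 345.2 K: K = (2.263, 0.387), RR gives ψ = 0.073, H_out = 2.338 kJ/mol
  T = 386.8 K: K = (3.534, 0.580), RR gives ψ = 0.596, H_out = 24.734 kJ/mol
  T = 366.0 K: K = (2.864, 0.479), RR gives ψ = 0.341, H_out = 14.200 kJ/mol
  T = 355.6 K: K = (2.555, 0.432), RR gives ψ = 0.215, H_out = 8.641 kJ/mol
  T = 350.4 K: K = (2.407, 0.409), RR gives ψ = 0.147, H_out = 5.618 kJ/mol
  T = 353.0 K: K = (2.480, 0.421), RR gives ψ = 0.182, H_out = 7.157 kJ/mol
  T = 354.3 K: K = (2.517, 0.426), RR gives ψ = 0.198, H_out = 7.905 kJ/mol
Linear interpolation between T = 354.3 (H_out = 7.905) and T = 355.6 (H_out = 8.641) on hF = 7.946 gives T ≈ 354.4 K, at which ψ = 0.20.

T = 354.4 K, V/F = 0.20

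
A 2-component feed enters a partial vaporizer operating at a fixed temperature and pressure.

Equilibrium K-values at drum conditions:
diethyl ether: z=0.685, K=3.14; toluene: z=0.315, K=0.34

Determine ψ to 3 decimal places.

Let ψ = V/F and solve Σ zᵢ(Kᵢ−1)/(1+ψ(Kᵢ−1)) = 0.
Feasibility: ΣzᵢKᵢ = 2.258, Σzᵢ/Kᵢ = 1.145 — both > 1, two phases present.
Iterate (Newton) starting at ψ = 0.55:
  ψ = 0.550: g = 0.3470, g' = -1.000 → ψ = 0.897
  ψ = 0.897: g = -0.0074, g' = -1.192 → ψ = 0.891
Converged at ψ = 0.891.

ψ = 0.891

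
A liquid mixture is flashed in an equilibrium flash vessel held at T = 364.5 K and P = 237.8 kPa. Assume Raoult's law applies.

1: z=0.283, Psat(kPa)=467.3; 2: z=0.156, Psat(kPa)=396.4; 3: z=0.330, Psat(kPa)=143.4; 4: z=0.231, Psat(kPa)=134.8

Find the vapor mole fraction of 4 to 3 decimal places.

Raoult's law: Kᵢ = Pᵢˢᵃᵗ/P = Pᵢˢᵃᵗ/237.8.
  K_1 = 467.3/237.8 = 1.96510, K_2 = 396.4/237.8 = 1.66695, K_3 = 143.4/237.8 = 0.60303, K_4 = 134.8/237.8 = 0.56686
Rachford–Rice: g(β) = Σ zᵢ(Kᵢ−1)/(1+β(Kᵢ−1)) = 0.
Check two-phase: ΣzᵢKᵢ = 1.146 > 1 and Σzᵢ/Kᵢ = 1.192 > 1, so g(0) = 0.146 > 0 and g(1) = -0.192 < 0.
Newton iteration, β⁰ = 0.5:
  β = 0.500: g = -0.0289, g' = -0.311 → β = 0.407
  β = 0.407: g = 0.0002, g' = -0.317 → β = 0.408
Converged at β = 0.408.
Compositions from xᵢ = zᵢ/(1+β(Kᵢ−1)), yᵢ = Kᵢxᵢ:
  1: x = 0.203, y = 0.399
  2: x = 0.123, y = 0.204
  3: x = 0.394, y = 0.237
  4: x = 0.281, y = 0.159

y_4 = 0.159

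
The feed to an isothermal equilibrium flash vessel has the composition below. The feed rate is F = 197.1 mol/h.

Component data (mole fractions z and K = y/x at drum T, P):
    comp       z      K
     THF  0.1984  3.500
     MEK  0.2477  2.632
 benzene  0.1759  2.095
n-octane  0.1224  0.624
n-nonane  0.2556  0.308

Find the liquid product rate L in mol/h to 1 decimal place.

L = 43.3 mol/h

Newton iteration, V/F⁰ = 0.5:
  V/F = 0.5000: g = 0.24038, g' = -0.8455 → V/F = 0.7843
  V/F = 0.7843: g = -0.00365, g' = -0.9496 → V/F = 0.7805
Converged at V/F = 0.7805.
Then V = V/F·F = 0.7805·197.1 = 153.8 mol/h and L = F − V = 43.3 mol/h.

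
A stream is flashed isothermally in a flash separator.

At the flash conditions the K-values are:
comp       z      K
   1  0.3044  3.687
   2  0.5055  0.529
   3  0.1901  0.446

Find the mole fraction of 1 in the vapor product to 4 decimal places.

Rachford–Rice: g(V/F) = Σ zᵢ(Kᵢ−1)/(1+V/F(Kᵢ−1)) = 0.
Feasibility: ΣzᵢKᵢ = 1.4745, Σzᵢ/Kᵢ = 1.4644 — both > 1, two phases present.
Newton–Raphson from V/F = 0.43:
  V/F = 0.4300: g = -0.05733, g' = -0.7499 → V/F = 0.3536
  V/F = 0.3536: g = 0.00282, g' = -0.8296 → V/F = 0.3570
Converged at V/F = 0.3570.
Compositions from xᵢ = zᵢ/(1+V/F(Kᵢ−1)), yᵢ = Kᵢxᵢ:
  1: x = 0.1554, y = 0.5729
  2: x = 0.6077, y = 0.3215
  3: x = 0.2370, y = 0.1057

y_1 = 0.5729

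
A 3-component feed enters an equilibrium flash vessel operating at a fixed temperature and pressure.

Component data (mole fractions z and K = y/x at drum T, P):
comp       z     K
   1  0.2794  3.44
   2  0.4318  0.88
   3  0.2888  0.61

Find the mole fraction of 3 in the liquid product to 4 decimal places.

x_3 = 0.4281

Newton iteration, ψ⁰ = 0.5:
  ψ = 0.5000: g = 0.11205, g' = -0.4123 → ψ = 0.7717
  ψ = 0.7717: g = 0.01823, g' = -0.2976 → ψ = 0.8330
  ψ = 0.8330: g = 0.00041, g' = -0.2849 → ψ = 0.8344
Converged at ψ = 0.8344.
Compositions from xᵢ = zᵢ/(1+ψ(Kᵢ−1)), yᵢ = Kᵢxᵢ:
  1: x = 0.0920, y = 0.3166
  2: x = 0.4798, y = 0.4223
  3: x = 0.4281, y = 0.2612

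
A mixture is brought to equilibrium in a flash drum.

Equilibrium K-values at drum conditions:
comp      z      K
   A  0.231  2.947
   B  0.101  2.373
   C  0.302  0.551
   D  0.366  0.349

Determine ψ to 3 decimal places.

Rachford–Rice: g(ψ) = Σ zᵢ(Kᵢ−1)/(1+ψ(Kᵢ−1)) = 0.
Check two-phase: ΣzᵢKᵢ = 1.215 > 1 and Σzᵢ/Kᵢ = 1.718 > 1, so g(0) = 0.215 > 0 and g(1) = -0.718 < 0.
Newton iteration, ψ⁰ = 0.68:
  ψ = 0.680: g = -0.3575, g' = -0.839 → ψ = 0.254
  ψ = 0.254: g = -0.0346, g' = -0.797 → ψ = 0.210
  ψ = 0.210: g = 0.0008, g' = -0.838 → ψ = 0.211
Converged at ψ = 0.211.

ψ = 0.211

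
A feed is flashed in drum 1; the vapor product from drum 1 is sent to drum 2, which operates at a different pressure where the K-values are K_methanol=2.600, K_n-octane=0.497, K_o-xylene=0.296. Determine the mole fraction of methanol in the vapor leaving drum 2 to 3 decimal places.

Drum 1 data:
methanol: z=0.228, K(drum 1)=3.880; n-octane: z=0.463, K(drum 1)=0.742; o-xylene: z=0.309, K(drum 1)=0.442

y_methanol (drum 2) = 0.683

Drum 1:
Rachford–Rice: g(ψ₁) = Σ zᵢ(Kᵢ−1)/(1+ψ₁(Kᵢ−1)) = 0.
Check two-phase: ΣzᵢKᵢ = 1.365 > 1 and Σzᵢ/Kᵢ = 1.382 > 1, so g(0) = 0.365 > 0 and g(1) = -0.382 < 0.
Newton–Raphson from ψ₁ = 0.4:
  ψ₁ = 0.400: g = -0.0500, g' = -0.606 → ψ₁ = 0.317
  ψ₁ = 0.317: g = 0.0034, g' = -0.695 → ψ₁ = 0.322
Converged at ψ₁ = 0.322.
Drum-1 compositions:
  methanol: x = 0.118, y = 0.459
  n-octane: x = 0.505, y = 0.375
  o-xylene: x = 0.377, y = 0.167
Drum-2 feed = drum-1 vapor: z₂ = (0.4588, 0.3747, 0.1665).
Drum 2:
Iterate (Newton) starting at ψ₂ = 0.5:
  ψ₂ = 0.500: g = -0.0249, g' = -0.728 → ψ₂ = 0.466
Converged at ψ₂ = 0.466.
  methanol: x = 0.263, y = 0.683
  n-octane: x = 0.489, y = 0.243
  o-xylene: x = 0.248, y = 0.073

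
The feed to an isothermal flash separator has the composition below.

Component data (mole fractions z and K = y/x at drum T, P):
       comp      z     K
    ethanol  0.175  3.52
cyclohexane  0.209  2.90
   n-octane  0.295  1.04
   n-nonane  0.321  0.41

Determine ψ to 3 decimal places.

ψ = 0.731

Let ψ = V/F and solve Σ zᵢ(Kᵢ−1)/(1+ψ(Kᵢ−1)) = 0.
Check two-phase: ΣzᵢKᵢ = 1.661 > 1 and Σzᵢ/Kᵢ = 1.188 > 1, so g(0) = 0.661 > 0 and g(1) = -0.188 < 0.
Newton iteration, ψ⁰ = 0.51:
  ψ = 0.510: g = 0.1353, g' = -0.636 → ψ = 0.723
  ψ = 0.723: g = 0.0050, g' = -0.614 → ψ = 0.731
Converged at ψ = 0.731.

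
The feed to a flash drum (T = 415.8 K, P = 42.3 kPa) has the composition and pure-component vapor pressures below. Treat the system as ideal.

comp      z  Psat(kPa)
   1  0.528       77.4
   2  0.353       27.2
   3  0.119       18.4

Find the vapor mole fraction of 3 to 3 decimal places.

Raoult's law: Kᵢ = Pᵢˢᵃᵗ/P = Pᵢˢᵃᵗ/42.3.
  K_1 = 77.4/42.3 = 1.82979, K_2 = 27.2/42.3 = 0.64303, K_3 = 18.4/42.3 = 0.43499
Iterate (Newton) starting at ψ = 0.35:
  ψ = 0.350: g = 0.1117, g' = -0.336 → ψ = 0.682
  ψ = 0.682: g = 0.0037, g' = -0.327 → ψ = 0.694
Converged at ψ = 0.694.
Compositions from xᵢ = zᵢ/(1+ψ(Kᵢ−1)), yᵢ = Kᵢxᵢ:
  1: x = 0.335, y = 0.613
  2: x = 0.469, y = 0.302
  3: x = 0.196, y = 0.085

y_3 = 0.085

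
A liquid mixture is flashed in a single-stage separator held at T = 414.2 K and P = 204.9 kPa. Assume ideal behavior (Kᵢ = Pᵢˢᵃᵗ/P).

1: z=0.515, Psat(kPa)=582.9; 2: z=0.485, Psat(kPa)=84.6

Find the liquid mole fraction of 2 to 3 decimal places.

Raoult's law: Kᵢ = Pᵢˢᵃᵗ/P = Pᵢˢᵃᵗ/204.9.
  K_1 = 582.9/204.9 = 2.84480, K_2 = 84.6/204.9 = 0.41288
Binary case is linear: z₁(K₁−1)(1+β(K₂−1)) + z₂(K₂−1)(1+β(K₁−1)) = 0
⇒ β = [z₁(K₁−1)+z₂(K₂−1)] / [−(K₁−1)(K₂−1)] = 0.6653/1.0831 = 0.614
Compositions from xᵢ = zᵢ/(1+β(Kᵢ−1)), yᵢ = Kᵢxᵢ:
  1: x = 0.241, y = 0.687
  2: x = 0.759, y = 0.313

x_2 = 0.759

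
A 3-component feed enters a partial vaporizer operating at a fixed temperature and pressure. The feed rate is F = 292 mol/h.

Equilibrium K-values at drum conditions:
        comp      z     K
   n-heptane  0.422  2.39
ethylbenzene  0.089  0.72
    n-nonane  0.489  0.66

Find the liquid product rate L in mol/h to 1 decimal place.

Newton–Raphson from ψ = 0.5:
  ψ = 0.500: g = 0.1168, g' = -0.375 → ψ = 0.811
  ψ = 0.811: g = 0.0139, g' = -0.300 → ψ = 0.858
Converged at ψ = 0.858.
Then V = ψ·F = 0.8580·292 = 250.5 mol/h and L = F − V = 41.5 mol/h.

L = 41.5 mol/h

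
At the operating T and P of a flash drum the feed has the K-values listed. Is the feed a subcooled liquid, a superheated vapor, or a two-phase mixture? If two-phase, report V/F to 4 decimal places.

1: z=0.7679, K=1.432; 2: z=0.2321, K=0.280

two-phase, V/F = 0.5293

ΣzᵢKᵢ = 1.1646; Σzᵢ/Kᵢ = 1.3652.
Both exceed 1, so a two-phase solution exists.
Material balance + equilibrium reduce to Σ zᵢ(Kᵢ−1)/(1+ψ(Kᵢ−1)) = 0.
Iterate (Newton) starting at ψ = 0.61:
  ψ = 0.6100: g = -0.03544, g' = -0.4723 → ψ = 0.5350
  ψ = 0.5350: g = -0.00235, g' = -0.4129 → ψ = 0.5293
Converged at ψ = 0.5293.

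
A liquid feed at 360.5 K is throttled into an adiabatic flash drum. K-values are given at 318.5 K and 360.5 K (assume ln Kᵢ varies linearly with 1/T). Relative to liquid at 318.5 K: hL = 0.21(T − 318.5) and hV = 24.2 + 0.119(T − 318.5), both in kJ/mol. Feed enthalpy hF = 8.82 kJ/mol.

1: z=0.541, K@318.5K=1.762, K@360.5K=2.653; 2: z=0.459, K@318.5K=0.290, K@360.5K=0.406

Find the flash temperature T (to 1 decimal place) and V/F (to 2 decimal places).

T = 327.3 K, V/F = 0.30

Adiabatic flash: solve Rachford–Rice at each trial T, then check hF = ψ·hV(T) + (1−ψ)·hL(T).
  T = 318.5 K: K = (1.762, 0.290), RR gives ψ = 0.160, H_out = 3.863 kJ/mol
  T = 360.5 K: K = (2.653, 0.406), RR gives ψ = 0.633, H_out = 21.721 kJ/mol
  T = 339.5 K: K = (2.190, 0.347), RR gives ψ = 0.442, H_out = 14.268 kJ/mol
  T = 329.0 K: K = (1.971, 0.318), RR gives ψ = 0.321, H_out = 9.656 kJ/mol
  T = 323.8 K: K = (1.866, 0.304), RR gives ψ = 0.247, H_out = 6.983 kJ/mol
  T = 326.4 K: K = (1.918, 0.311), RR gives ψ = 0.285, H_out = 8.360 kJ/mol
  T = 327.7 K: K = (1.945, 0.314), RR gives ψ = 0.303, H_out = 9.018 kJ/mol
Linear interpolation between T = 326.4 (H_out = 8.360) and T = 327.7 (H_out = 9.018) on hF = 8.82 gives T ≈ 327.3 K, at which ψ = 0.30.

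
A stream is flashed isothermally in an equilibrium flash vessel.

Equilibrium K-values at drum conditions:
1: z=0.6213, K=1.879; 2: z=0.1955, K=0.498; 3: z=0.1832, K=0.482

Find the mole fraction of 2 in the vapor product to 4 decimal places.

Material balance + equilibrium reduce to Σ zᵢ(Kᵢ−1)/(1+V/F(Kᵢ−1)) = 0.
g(0) = ΣzᵢKᵢ − 1 = 0.3531 and g(1) = 1 − Σzᵢ/Kᵢ = -0.1033, so a root lies in (0, 1).
Newton iteration, V/F⁰ = 0.56:
  V/F = 0.5600: g = 0.09578, g' = -0.4084 → V/F = 0.7945
  V/F = 0.7945: g = -0.00296, g' = -0.4447 → V/F = 0.7878
Converged at V/F = 0.7878.
Compositions from xᵢ = zᵢ/(1+V/F(Kᵢ−1)), yᵢ = Kᵢxᵢ:
  1: x = 0.3671, y = 0.6898
  2: x = 0.3234, y = 0.1611
  3: x = 0.3095, y = 0.1492

y_2 = 0.1611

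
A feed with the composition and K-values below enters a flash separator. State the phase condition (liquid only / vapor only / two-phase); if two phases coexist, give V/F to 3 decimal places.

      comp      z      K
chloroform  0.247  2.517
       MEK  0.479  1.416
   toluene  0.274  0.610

vapor only

ΣzᵢKᵢ = 1.467; Σzᵢ/Kᵢ = 0.886.
Since Σzᵢ/Kᵢ < 1 the mixture is above its dew point — single vapor phase.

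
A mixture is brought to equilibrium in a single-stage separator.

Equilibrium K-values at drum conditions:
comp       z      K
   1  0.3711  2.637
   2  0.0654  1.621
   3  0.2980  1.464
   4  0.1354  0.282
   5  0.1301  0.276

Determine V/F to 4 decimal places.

V/F = 0.7345

Iterate (Newton) starting at V/F = 0.5:
  V/F = 0.5000: g = 0.17798, g' = -0.6951 → V/F = 0.7561
  V/F = 0.7561: g = -0.01928, g' = -0.9123 → V/F = 0.7349
  V/F = 0.7349: g = -0.00038, g' = -0.8768 → V/F = 0.7345
Converged at V/F = 0.7345.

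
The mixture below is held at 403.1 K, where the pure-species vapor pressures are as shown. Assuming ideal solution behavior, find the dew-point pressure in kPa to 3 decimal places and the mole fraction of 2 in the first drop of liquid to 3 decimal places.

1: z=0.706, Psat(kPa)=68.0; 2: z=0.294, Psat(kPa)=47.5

Pdew = 60.343 kPa, x_2 = 0.373

At the dew point ψ → 1, so Σzᵢ/Kᵢ = 1 with Kᵢ = Pᵢˢᵃᵗ/P ⇒ 1/P = Σzᵢ/Pᵢˢᵃᵗ.
1/P = 0.706/68.0 + 0.294/47.5 = 0.016572 ⇒ P = 60.343 kPa
xᵢ = zᵢP/Pᵢˢᵃᵗ ⇒ x_2 = 0.294·60.343/47.5 = 0.373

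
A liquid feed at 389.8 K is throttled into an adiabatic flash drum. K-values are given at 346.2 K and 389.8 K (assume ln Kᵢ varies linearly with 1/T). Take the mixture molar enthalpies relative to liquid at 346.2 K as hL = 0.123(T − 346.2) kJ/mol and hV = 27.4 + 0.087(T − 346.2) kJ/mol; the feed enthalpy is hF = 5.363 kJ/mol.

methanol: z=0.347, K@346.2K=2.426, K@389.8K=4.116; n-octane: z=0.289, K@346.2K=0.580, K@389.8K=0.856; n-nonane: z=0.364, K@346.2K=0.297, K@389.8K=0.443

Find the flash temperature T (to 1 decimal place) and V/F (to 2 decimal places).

Adiabatic flash: solve Rachford–Rice at each trial T, then check hF = ψ·hV(T) + (1−ψ)·hL(T).
  T = 346.2 K: K = (2.426, 0.580, 0.297), RR gives ψ = 0.140, H_out = 3.825 kJ/mol
  T = 389.8 K: K = (4.116, 0.856, 0.443), RR gives ψ = 0.640, H_out = 21.902 kJ/mol
  T = 368.0 K: K = (3.210, 0.713, 0.367), RR gives ψ = 0.406, H_out = 13.492 kJ/mol
  T = 357.1 K: K = (2.802, 0.645, 0.331), RR gives ψ = 0.283, H_out = 8.980 kJ/mol
  T = 351.6 K: K = (2.609, 0.612, 0.314), RR gives ψ = 0.214, H_out = 6.490 kJ/mol
  T = 348.9 K: K = (2.516, 0.596, 0.305), RR gives ψ = 0.178, H_out = 5.190 kJ/mol
  T = 350.2 K: K = (2.561, 0.604, 0.309), RR gives ψ = 0.196, H_out = 5.824 kJ/mol
Linear interpolation between T = 348.9 (H_out = 5.190) and T = 350.2 (H_out = 5.824) on hF = 5.363 gives T ≈ 349.3 K, at which ψ = 0.18.

T = 349.3 K, V/F = 0.18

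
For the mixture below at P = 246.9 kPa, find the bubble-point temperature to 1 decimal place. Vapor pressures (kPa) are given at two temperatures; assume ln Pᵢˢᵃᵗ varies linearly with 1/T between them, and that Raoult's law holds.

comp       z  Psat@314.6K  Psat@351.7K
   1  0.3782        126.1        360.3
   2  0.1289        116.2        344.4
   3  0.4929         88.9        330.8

T = 340.4 K

Bubble-point temperature: ΣzᵢPᵢˢᵃᵗ(T) = P. Interpolate ln Pᵢˢᵃᵗ = aᵢ + bᵢ/T.
  T = 314.6 K: ΣzᵢPᵢˢᵃᵗ = 106.49 kPa
  T = 351.7 K: ΣzᵢPᵢˢᵃᵗ = 343.71 kPa
  T = 333.1 K: ΣzᵢPᵢˢᵃᵗ = 196.95 kPa
  T = 342.4 K: ΣzᵢPᵢˢᵃᵗ = 262.03 kPa
  T = 337.8 K: ΣzᵢPᵢˢᵃᵗ = 227.94 kPa
  T = 340.1 K: ΣzᵢPᵢˢᵃᵗ = 244.50 kPa
Interpolating between 340.1 K and 342.4 K gives T ≈ 340.4 K.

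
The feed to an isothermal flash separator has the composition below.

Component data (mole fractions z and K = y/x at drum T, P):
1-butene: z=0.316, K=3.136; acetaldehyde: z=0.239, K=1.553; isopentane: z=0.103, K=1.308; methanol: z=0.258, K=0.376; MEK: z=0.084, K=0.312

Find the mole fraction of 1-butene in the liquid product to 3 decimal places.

Rachford–Rice: g(ψ) = Σ zᵢ(Kᵢ−1)/(1+ψ(Kᵢ−1)) = 0.
g(0) = ΣzᵢKᵢ − 1 = 0.620 and g(1) = 1 − Σzᵢ/Kᵢ = -0.289, so a root lies in (0, 1).
Newton iteration, ψ⁰ = 0.5:
  ψ = 0.500: g = 0.1353, g' = -0.694 → ψ = 0.695
  ψ = 0.695: g = -0.0018, g' = -0.738 → ψ = 0.693
Converged at ψ = 0.693.
Compositions from xᵢ = zᵢ/(1+ψ(Kᵢ−1)), yᵢ = Kᵢxᵢ:
  1-butene: x = 0.127, y = 0.400
  acetaldehyde: x = 0.173, y = 0.268
  isopentane: x = 0.085, y = 0.111
  methanol: x = 0.454, y = 0.171
  MEK: x = 0.160, y = 0.050

x_1-butene = 0.127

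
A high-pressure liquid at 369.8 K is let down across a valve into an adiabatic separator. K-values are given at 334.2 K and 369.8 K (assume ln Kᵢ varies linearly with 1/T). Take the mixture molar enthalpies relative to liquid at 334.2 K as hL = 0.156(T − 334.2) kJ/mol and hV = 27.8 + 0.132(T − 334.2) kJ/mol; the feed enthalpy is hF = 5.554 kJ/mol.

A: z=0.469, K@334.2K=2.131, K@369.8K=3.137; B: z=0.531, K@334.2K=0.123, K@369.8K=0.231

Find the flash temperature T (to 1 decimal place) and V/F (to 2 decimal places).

T = 342.5 K, V/F = 0.15

Adiabatic flash: solve Rachford–Rice at each trial T, then check hF = ψ·hV(T) + (1−ψ)·hL(T).
  T = 334.2 K: K = (2.131, 0.123), RR gives ψ = 0.065, H_out = 1.815 kJ/mol
  T = 369.8 K: K = (3.137, 0.231), RR gives ψ = 0.361, H_out = 15.292 kJ/mol
  T = 352.0 K: K = (2.611, 0.171), RR gives ψ = 0.236, H_out = 9.245 kJ/mol
  T = 343.1 K: K = (2.365, 0.146), RR gives ψ = 0.160, H_out = 5.803 kJ/mol
  T = 338.6 K: K = (2.245, 0.134), RR gives ψ = 0.115, H_out = 3.873 kJ/mol
  T = 340.9 K: K = (2.306, 0.140), RR gives ψ = 0.139, H_out = 4.879 kJ/mol
Linear interpolation between T = 340.9 (H_out = 4.879) and T = 343.1 (H_out = 5.803) on hF = 5.554 gives T ≈ 342.5 K, at which ψ = 0.15.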